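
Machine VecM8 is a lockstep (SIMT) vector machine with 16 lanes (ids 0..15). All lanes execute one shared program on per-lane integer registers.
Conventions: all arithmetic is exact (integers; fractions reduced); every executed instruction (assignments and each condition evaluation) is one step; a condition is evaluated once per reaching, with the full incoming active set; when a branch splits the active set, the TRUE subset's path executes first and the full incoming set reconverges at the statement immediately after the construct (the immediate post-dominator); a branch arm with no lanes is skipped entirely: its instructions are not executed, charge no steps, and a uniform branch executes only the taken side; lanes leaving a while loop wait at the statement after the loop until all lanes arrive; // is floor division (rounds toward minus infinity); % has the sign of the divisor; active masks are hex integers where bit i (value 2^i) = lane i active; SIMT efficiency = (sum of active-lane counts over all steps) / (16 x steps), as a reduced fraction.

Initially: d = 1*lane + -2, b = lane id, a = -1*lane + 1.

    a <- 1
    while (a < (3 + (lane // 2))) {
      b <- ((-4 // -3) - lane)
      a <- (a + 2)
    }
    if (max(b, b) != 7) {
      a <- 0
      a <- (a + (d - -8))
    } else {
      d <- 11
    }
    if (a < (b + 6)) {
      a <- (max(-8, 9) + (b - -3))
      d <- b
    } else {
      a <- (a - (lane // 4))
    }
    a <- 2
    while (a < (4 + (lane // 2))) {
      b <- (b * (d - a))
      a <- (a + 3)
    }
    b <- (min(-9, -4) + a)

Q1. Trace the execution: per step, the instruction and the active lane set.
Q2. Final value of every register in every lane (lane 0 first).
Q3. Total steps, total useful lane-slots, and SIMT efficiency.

step 0: a <- 1                       0xffff
step 1: eval (a < (3 + (lane // 2))) 0xffff
step 2: b <- ((-4 // -3) - lane)     0xffff
step 3: a <- (a + 2)                 0xffff
step 4: eval (a < (3 + (lane // 2))) 0xffff
step 5: b <- ((-4 // -3) - lane)     0xfffc
step 6: a <- (a + 2)                 0xfffc
step 7: eval (a < (3 + (lane // 2))) 0xfffc
step 8: b <- ((-4 // -3) - lane)     0xffc0
step 9: a <- (a + 2)                 0xffc0
step 10: eval (a < (3 + (lane // 2))) 0xffc0
step 11: b <- ((-4 // -3) - lane)     0xfc00
step 12: a <- (a + 2)                 0xfc00
step 13: eval (a < (3 + (lane // 2))) 0xfc00
step 14: b <- ((-4 // -3) - lane)     0xc000
step 15: a <- (a + 2)                 0xc000
step 16: eval (a < (3 + (lane // 2))) 0xc000
step 17: eval (max(b, b) != 7)        0xffff
step 18: a <- 0                       0xffff
step 19: a <- (a + (d - -8))          0xffff
step 20: eval (a < (b + 6))           0xffff
step 21: a <- (max(-8, 9) + (b - -3)) 0x0001
step 22: d <- b                       0x0001
step 23: a <- (a - (lane // 4))       0xfffe
step 24: a <- 2                       0xffff
step 25: eval (a < (4 + (lane // 2))) 0xffff
step 26: b <- (b * (d - a))           0xffff
step 27: a <- (a + 3)                 0xffff
step 28: eval (a < (4 + (lane // 2))) 0xffff
step 29: b <- (b * (d - a))           0xfff0
step 30: a <- (a + 3)                 0xfff0
step 31: eval (a < (4 + (lane // 2))) 0xfff0
step 32: b <- (b * (d - a))           0xfc00
step 33: a <- (a + 3)                 0xfc00
step 34: eval (a < (4 + (lane // 2))) 0xfc00
step 35: b <- (min(-9, -4) + a)       0xffff

Answer: 36 steps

d: 1,-1,0,1,2,3,4,5,6,7,8,9,10,11,12,13
b: -4,-4,-4,-4,-1,-1,-1,-1,-1,-1,2,2,2,2,2,2
a: 5,5,5,5,8,8,8,8,8,8,11,11,11,11,11,11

steps = 36; useful = 407; efficiency = 407/576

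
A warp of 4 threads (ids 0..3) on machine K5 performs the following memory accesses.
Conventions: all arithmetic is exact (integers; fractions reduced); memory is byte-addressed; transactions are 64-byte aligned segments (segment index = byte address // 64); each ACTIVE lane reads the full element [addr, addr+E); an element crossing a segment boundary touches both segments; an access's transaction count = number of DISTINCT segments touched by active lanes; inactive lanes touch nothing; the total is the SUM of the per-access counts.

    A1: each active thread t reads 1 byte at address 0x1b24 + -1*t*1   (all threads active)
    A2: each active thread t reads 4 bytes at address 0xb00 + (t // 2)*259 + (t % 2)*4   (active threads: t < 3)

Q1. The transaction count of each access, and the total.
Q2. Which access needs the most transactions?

A1: 1 transaction
A2: 2 transactions

Answer: 1,2; total 3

Answer: A2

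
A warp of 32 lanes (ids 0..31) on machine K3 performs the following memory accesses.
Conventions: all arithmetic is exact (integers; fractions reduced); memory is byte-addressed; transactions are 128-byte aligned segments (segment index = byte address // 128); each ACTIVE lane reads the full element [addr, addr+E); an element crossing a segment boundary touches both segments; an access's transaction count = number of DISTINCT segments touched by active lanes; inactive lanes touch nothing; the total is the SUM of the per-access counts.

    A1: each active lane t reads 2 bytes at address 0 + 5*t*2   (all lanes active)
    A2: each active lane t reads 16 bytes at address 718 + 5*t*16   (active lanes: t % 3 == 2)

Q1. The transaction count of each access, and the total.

A1: 3 transactions
A2: 11 transactions

Answer: 3,11; total 14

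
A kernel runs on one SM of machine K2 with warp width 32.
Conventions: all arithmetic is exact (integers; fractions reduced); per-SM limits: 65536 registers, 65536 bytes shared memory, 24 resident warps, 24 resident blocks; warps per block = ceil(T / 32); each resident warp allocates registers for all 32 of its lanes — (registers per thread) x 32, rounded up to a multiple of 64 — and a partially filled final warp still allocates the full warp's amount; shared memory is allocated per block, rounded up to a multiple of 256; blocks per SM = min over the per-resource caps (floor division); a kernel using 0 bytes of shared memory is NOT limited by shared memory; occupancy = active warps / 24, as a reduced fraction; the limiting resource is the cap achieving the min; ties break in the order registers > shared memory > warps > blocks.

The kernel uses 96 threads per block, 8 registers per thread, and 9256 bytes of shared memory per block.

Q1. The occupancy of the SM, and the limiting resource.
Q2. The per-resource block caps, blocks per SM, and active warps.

Answer: occupancy 3/4, limited by shared memory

registers: 85 blocks
shared memory: 6 blocks
warps: 8 blocks
blocks: 24 blocks

Answer: 6 blocks, 18 active warps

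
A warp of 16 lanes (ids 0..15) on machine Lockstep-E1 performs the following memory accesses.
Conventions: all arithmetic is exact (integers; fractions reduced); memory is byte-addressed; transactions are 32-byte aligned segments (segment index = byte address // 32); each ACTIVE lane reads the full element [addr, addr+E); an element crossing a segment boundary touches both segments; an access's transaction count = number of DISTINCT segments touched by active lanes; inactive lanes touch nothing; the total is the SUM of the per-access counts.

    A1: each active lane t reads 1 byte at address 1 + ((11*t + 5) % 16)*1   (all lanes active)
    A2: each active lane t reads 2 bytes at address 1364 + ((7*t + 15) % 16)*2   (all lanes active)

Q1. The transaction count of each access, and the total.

A1: 1 transaction
A2: 2 transactions

Answer: 1,2; total 3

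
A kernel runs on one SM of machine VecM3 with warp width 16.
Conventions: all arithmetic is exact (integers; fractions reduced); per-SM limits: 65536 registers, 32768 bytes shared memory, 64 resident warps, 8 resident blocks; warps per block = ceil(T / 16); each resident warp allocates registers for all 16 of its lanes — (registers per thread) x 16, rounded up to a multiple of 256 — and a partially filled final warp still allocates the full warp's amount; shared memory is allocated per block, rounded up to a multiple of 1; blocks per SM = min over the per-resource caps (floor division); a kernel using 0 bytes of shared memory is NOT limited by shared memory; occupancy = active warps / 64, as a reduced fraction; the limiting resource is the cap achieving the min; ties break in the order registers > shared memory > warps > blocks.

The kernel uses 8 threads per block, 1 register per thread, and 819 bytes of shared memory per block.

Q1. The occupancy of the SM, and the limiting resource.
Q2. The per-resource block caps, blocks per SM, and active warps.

Answer: occupancy 1/8, limited by blocks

registers: 256 blocks
shared memory: 40 blocks
warps: 64 blocks
blocks: 8 blocks

Answer: 8 blocks, 8 active warps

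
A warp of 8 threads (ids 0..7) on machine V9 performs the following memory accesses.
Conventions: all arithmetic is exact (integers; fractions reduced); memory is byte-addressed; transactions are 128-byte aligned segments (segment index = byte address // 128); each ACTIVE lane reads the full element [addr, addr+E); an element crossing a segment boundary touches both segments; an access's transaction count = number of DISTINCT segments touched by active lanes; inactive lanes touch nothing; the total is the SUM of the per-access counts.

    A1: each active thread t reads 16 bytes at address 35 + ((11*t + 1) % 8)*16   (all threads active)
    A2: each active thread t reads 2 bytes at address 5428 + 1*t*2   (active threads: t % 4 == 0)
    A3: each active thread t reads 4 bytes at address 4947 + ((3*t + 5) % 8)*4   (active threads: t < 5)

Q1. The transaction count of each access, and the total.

A1: 2 transactions
A2: 1 transaction
A3: 1 transaction

Answer: 2,1,1; total 4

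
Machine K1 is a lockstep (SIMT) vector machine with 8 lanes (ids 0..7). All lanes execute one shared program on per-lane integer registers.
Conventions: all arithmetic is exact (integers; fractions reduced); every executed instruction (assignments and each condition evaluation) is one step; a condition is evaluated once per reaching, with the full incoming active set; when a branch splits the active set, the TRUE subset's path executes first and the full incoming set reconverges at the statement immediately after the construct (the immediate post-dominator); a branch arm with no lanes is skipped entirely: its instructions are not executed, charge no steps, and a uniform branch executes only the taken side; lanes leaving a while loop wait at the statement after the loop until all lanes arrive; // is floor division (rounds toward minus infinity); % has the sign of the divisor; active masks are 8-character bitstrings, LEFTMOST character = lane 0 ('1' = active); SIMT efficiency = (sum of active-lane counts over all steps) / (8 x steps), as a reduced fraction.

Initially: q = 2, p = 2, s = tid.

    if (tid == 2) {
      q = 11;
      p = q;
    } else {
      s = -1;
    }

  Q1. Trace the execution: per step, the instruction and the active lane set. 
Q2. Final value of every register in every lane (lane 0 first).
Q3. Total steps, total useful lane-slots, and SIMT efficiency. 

step 0: eval (tid == 2)              11111111
step 1: q <- 11                      00100000
step 2: p <- q                       00100000
step 3: s <- -1                      11011111

Answer: 4 steps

q: 2,2,11,2,2,2,2,2
p: 2,2,11,2,2,2,2,2
s: -1,-1,2,-1,-1,-1,-1,-1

steps = 4; useful = 17; efficiency = 17/32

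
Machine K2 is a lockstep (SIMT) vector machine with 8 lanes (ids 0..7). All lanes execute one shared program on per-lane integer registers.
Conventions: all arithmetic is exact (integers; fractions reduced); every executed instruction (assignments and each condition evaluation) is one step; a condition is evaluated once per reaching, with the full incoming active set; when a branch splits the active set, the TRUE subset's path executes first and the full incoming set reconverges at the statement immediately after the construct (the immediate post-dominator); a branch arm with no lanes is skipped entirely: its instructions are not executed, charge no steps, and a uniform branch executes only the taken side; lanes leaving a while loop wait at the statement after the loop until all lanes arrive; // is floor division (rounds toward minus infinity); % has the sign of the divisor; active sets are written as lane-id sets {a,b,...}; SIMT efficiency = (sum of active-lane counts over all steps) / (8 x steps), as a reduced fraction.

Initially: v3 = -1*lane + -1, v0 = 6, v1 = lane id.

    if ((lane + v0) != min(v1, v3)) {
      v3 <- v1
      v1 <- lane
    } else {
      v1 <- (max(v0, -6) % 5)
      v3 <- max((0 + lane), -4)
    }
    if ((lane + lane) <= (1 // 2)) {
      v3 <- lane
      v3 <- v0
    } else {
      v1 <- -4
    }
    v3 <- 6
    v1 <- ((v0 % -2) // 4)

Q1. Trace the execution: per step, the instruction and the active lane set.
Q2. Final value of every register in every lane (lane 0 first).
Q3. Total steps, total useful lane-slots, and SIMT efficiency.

step 0: eval ((lane + v0) != min(v1, v3)) {0,1,2,3,4,5,6,7}
step 1: v3 <- v1                     {0,1,2,3,4,5,6,7}
step 2: v1 <- lane                   {0,1,2,3,4,5,6,7}
step 3: eval ((lane + lane) <= (1 // 2)) {0,1,2,3,4,5,6,7}
step 4: v3 <- lane                   {0}
step 5: v3 <- v0                     {0}
step 6: v1 <- -4                     {1,2,3,4,5,6,7}
step 7: v3 <- 6                      {0,1,2,3,4,5,6,7}
step 8: v1 <- ((v0 % -2) // 4)       {0,1,2,3,4,5,6,7}

Answer: 9 steps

v3: 6,6,6,6,6,6,6,6
v0: 6,6,6,6,6,6,6,6
v1: 0,0,0,0,0,0,0,0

steps = 9; useful = 57; efficiency = 57/72 = 19/24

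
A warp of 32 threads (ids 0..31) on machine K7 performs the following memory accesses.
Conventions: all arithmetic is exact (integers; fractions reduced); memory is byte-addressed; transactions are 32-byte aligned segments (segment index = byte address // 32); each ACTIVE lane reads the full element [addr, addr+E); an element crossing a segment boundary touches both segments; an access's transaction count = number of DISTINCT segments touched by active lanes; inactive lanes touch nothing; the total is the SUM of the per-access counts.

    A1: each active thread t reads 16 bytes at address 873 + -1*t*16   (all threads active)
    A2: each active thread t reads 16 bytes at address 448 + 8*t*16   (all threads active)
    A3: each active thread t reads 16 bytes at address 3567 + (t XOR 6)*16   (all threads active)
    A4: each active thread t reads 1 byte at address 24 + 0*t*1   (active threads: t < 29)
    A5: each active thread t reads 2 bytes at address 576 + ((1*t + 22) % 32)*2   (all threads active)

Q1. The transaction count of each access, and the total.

A1: 17 transactions
A2: 32 transactions
A3: 17 transactions
A4: 1 transaction
A5: 2 transactions

Answer: 17,32,17,1,2; total 69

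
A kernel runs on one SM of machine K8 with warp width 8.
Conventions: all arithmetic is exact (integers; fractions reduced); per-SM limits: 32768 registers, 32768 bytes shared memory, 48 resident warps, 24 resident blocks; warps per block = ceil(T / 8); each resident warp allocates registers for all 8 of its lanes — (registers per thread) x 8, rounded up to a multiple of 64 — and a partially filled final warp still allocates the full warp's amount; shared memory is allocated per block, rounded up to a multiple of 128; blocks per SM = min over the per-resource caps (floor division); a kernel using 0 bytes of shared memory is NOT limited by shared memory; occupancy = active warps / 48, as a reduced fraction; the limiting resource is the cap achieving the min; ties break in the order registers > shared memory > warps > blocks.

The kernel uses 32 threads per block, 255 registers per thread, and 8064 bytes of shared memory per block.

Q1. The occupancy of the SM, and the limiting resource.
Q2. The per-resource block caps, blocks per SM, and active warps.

Answer: occupancy 1/3, limited by registers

registers: 4 blocks
shared memory: 4 blocks
warps: 12 blocks
blocks: 24 blocks

Answer: 4 blocks, 16 active warps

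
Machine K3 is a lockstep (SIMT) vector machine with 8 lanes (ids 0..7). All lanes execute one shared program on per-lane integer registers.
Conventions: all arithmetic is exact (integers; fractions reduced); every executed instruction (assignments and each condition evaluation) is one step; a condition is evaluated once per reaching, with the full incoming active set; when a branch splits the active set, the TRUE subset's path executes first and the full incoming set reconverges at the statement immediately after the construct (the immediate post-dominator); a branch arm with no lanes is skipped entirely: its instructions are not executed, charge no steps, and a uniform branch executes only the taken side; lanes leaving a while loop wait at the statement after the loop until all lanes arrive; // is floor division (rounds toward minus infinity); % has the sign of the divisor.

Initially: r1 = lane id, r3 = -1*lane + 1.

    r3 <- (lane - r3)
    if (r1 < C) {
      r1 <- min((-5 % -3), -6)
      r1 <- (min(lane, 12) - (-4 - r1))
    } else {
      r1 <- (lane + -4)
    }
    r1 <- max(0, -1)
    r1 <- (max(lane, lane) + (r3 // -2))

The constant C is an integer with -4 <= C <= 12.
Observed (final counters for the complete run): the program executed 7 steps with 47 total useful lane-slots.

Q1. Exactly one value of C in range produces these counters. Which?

Answer: C = 7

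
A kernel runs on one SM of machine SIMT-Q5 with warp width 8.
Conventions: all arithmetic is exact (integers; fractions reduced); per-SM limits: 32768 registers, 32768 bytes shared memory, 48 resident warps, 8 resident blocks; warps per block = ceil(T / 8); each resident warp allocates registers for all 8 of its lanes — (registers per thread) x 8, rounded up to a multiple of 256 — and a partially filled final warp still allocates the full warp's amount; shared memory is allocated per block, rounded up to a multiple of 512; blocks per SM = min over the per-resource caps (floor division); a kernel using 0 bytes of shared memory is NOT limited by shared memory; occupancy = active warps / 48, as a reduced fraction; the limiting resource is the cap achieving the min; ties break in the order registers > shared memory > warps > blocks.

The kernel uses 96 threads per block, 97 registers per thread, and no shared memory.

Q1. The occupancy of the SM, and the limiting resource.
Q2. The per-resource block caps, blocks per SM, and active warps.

Answer: occupancy 1/2, limited by registers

registers: 2 blocks
shared memory: no limit (kernel uses none)
warps: 4 blocks
blocks: 8 blocks

Answer: 2 blocks, 24 active warps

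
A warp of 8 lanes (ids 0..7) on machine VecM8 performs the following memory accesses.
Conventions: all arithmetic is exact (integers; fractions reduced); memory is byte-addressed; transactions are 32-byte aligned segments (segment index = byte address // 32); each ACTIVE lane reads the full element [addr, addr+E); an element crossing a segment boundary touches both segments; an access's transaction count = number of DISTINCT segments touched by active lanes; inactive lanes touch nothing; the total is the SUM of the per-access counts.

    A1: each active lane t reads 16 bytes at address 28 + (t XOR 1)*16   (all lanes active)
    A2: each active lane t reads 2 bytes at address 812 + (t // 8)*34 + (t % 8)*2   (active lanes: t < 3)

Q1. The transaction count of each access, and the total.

A1: 5 transactions
A2: 1 transaction

Answer: 5,1; total 6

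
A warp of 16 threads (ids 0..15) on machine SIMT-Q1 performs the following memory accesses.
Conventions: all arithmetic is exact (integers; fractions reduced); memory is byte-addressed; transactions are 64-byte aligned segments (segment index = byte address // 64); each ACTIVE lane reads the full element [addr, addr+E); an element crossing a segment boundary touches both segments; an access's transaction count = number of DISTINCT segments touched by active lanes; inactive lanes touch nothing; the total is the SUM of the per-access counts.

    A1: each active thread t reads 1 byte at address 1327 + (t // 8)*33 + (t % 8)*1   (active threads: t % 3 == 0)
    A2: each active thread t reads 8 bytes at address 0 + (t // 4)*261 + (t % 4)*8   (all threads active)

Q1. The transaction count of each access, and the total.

A1: 2 transactions
A2: 4 transactions

Answer: 2,4; total 6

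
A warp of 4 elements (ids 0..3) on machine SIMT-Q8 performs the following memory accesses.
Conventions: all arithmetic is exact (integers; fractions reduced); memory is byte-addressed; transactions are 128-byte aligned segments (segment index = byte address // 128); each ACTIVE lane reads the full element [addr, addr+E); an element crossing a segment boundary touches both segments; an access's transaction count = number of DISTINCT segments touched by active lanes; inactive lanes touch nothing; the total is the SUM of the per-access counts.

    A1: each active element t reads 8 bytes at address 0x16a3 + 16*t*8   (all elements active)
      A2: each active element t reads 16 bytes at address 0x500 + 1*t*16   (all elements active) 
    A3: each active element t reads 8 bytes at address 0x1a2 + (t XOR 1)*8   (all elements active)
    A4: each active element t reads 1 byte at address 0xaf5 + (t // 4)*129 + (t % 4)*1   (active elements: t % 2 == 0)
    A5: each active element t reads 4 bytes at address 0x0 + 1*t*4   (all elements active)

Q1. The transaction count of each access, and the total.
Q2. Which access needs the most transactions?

A1: 4 transactions
A2: 1 transaction
A3: 1 transaction
A4: 1 transaction
A5: 1 transaction

Answer: 4,1,1,1,1; total 8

Answer: A1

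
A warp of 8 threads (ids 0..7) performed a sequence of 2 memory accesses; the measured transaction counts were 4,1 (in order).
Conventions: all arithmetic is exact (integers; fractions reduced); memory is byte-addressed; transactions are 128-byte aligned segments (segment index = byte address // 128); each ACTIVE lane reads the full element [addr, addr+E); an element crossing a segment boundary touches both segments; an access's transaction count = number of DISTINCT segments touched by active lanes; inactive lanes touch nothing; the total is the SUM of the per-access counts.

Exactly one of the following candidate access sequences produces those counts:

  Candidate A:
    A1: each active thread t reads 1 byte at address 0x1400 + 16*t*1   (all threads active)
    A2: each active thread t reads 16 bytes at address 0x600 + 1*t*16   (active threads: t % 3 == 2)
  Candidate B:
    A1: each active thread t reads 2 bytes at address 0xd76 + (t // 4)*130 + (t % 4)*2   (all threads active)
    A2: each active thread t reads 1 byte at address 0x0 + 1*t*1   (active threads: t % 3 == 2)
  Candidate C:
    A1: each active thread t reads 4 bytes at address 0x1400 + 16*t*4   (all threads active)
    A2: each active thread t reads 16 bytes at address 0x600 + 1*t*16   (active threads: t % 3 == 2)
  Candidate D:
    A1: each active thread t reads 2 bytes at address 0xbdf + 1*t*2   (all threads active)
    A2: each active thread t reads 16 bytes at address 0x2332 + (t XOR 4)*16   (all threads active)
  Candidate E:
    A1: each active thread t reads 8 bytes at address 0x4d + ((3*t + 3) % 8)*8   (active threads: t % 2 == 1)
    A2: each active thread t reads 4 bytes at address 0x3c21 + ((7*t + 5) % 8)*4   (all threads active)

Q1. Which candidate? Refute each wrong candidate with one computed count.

A: A1 gives 1 transaction, not 4
B: A1 gives 2 transactions, not 4
D: A1 gives 1 transaction, not 4
E: A1 gives 2 transactions, not 4
C: all counts match (4,1)

Answer: C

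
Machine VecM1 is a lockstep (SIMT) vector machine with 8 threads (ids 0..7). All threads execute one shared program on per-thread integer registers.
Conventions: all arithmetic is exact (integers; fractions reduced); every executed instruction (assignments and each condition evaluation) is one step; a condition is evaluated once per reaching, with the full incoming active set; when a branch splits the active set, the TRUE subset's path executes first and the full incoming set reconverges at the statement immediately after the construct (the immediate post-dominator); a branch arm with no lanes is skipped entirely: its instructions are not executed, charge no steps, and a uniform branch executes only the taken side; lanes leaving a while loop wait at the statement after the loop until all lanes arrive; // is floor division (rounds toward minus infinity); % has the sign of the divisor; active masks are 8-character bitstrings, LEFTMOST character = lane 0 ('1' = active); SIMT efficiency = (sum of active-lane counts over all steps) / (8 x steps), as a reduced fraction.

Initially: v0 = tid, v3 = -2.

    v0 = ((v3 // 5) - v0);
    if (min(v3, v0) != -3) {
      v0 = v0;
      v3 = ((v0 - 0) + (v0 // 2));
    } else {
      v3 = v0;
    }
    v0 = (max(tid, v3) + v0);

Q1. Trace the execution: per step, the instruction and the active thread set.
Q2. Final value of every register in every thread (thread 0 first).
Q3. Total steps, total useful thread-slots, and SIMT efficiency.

step 0: v0 <- ((v3 // 5) - v0)       11111111
step 1: eval (min(v3, v0) != -3)     11111111
step 2: v0 <- v0                     11011111
step 3: v3 <- ((v0 - 0) + (v0 // 2)) 11011111
step 4: v3 <- v0                     00100000
step 5: v0 <- (max(tid, v3) + v0)    11111111

Answer: 6 steps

v0: -1,-1,-1,-1,-1,-1,-1,-1
v3: -2,-3,-3,-6,-8,-9,-11,-12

steps = 6; useful = 39; efficiency = 39/48 = 13/16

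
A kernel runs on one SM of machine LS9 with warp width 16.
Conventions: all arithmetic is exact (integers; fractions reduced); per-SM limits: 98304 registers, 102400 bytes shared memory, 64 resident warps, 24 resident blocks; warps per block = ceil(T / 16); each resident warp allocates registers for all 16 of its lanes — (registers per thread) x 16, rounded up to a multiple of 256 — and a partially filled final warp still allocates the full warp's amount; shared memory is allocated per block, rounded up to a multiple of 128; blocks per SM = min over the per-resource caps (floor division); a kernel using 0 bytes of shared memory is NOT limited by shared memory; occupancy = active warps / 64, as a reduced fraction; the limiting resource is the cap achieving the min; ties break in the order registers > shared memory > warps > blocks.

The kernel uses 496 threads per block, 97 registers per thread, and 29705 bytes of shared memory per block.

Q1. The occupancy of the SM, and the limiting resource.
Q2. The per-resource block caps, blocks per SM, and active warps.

Answer: occupancy 31/64, limited by registers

registers: 1 block
shared memory: 3 blocks
warps: 2 blocks
blocks: 24 blocks

Answer: 1 block, 31 active warps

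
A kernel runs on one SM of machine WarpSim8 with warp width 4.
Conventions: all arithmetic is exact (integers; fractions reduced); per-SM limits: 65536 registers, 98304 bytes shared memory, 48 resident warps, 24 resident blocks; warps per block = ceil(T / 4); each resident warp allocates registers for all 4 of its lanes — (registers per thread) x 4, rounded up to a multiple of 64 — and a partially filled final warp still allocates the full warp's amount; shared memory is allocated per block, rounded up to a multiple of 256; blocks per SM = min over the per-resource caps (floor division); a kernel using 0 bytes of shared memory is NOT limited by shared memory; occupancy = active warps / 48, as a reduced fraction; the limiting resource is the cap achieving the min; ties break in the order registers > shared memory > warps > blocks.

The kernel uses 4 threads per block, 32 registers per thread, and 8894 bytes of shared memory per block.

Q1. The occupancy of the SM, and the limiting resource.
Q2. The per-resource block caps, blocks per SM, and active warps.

Answer: occupancy 5/24, limited by shared memory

registers: 512 blocks
shared memory: 10 blocks
warps: 48 blocks
blocks: 24 blocks

Answer: 10 blocks, 10 active warps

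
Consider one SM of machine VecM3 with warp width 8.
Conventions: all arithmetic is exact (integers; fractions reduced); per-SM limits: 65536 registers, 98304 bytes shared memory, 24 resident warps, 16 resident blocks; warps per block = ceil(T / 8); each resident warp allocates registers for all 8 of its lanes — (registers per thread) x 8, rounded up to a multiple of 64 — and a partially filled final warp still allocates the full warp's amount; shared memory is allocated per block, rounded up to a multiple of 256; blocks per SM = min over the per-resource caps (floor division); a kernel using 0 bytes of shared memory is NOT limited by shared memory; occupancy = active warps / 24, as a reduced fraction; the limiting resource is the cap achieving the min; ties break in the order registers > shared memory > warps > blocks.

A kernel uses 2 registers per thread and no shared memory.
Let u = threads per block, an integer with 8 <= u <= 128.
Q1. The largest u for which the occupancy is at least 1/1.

Answer: u = 96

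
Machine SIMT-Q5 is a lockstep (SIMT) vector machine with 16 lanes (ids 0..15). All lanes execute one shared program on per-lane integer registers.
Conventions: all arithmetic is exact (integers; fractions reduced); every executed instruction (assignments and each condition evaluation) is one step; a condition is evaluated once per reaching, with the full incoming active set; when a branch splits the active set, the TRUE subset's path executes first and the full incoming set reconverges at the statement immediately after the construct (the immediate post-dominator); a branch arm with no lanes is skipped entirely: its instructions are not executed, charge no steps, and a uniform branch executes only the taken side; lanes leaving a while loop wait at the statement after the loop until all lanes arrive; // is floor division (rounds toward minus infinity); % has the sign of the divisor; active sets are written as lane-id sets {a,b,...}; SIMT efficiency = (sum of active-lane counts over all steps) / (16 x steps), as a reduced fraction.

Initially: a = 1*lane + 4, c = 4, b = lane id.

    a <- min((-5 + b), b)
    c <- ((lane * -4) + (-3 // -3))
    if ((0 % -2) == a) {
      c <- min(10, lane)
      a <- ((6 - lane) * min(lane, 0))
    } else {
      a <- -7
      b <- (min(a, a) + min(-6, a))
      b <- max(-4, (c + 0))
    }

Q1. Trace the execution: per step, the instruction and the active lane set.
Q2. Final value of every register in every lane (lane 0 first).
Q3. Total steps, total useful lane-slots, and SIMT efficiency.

step 0: a <- min((-5 + b), b)        {0,1,2,3,4,5,6,7,8,9,10,11,12,13,14,15}
step 1: c <- ((lane * -4) + (-3 // -3)) {0,1,2,3,4,5,6,7,8,9,10,11,12,13,14,15}
step 2: eval ((0 % -2) == a)         {0,1,2,3,4,5,6,7,8,9,10,11,12,13,14,15}
step 3: c <- min(10, lane)           {5}
step 4: a <- ((6 - lane) * min(lane, 0)) {5}
step 5: a <- -7                      {0,1,2,3,4,6,7,8,9,10,11,12,13,14,15}
step 6: b <- (min(a, a) + min(-6, a)) {0,1,2,3,4,6,7,8,9,10,11,12,13,14,15}
step 7: b <- max(-4, (c + 0))        {0,1,2,3,4,6,7,8,9,10,11,12,13,14,15}

Answer: 8 steps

a: -7,-7,-7,-7,-7,0,-7,-7,-7,-7,-7,-7,-7,-7,-7,-7
c: 1,-3,-7,-11,-15,5,-23,-27,-31,-35,-39,-43,-47,-51,-55,-59
b: 1,-3,-4,-4,-4,5,-4,-4,-4,-4,-4,-4,-4,-4,-4,-4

steps = 8; useful = 95; efficiency = 95/128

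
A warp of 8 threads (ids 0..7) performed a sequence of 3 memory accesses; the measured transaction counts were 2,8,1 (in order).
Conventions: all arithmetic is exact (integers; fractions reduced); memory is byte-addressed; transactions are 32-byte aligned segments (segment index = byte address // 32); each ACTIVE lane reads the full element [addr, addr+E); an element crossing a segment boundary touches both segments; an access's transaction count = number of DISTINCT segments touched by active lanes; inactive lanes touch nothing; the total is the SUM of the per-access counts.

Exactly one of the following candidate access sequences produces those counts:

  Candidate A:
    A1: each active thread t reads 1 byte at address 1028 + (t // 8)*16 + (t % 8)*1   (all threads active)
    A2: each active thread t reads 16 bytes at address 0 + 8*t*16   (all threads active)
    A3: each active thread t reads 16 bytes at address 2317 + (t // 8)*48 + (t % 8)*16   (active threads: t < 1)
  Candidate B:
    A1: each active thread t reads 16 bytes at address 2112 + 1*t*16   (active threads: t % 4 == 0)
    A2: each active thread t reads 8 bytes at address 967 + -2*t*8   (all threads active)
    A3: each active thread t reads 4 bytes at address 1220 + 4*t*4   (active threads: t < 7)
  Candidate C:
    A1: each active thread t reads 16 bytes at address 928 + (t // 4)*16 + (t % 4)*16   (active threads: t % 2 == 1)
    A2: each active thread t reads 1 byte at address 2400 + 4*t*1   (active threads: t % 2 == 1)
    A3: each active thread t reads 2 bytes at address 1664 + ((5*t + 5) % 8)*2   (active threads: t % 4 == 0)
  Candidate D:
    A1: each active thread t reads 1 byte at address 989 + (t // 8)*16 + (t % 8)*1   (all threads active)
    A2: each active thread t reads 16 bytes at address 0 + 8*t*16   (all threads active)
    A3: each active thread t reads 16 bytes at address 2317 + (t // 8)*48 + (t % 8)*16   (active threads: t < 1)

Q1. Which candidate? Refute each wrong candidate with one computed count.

A: A1 gives 1 transaction, not 2
B: A2 gives 5 transactions, not 8
C: A1 gives 3 transactions, not 2
D: all counts match (2,8,1)

Answer: D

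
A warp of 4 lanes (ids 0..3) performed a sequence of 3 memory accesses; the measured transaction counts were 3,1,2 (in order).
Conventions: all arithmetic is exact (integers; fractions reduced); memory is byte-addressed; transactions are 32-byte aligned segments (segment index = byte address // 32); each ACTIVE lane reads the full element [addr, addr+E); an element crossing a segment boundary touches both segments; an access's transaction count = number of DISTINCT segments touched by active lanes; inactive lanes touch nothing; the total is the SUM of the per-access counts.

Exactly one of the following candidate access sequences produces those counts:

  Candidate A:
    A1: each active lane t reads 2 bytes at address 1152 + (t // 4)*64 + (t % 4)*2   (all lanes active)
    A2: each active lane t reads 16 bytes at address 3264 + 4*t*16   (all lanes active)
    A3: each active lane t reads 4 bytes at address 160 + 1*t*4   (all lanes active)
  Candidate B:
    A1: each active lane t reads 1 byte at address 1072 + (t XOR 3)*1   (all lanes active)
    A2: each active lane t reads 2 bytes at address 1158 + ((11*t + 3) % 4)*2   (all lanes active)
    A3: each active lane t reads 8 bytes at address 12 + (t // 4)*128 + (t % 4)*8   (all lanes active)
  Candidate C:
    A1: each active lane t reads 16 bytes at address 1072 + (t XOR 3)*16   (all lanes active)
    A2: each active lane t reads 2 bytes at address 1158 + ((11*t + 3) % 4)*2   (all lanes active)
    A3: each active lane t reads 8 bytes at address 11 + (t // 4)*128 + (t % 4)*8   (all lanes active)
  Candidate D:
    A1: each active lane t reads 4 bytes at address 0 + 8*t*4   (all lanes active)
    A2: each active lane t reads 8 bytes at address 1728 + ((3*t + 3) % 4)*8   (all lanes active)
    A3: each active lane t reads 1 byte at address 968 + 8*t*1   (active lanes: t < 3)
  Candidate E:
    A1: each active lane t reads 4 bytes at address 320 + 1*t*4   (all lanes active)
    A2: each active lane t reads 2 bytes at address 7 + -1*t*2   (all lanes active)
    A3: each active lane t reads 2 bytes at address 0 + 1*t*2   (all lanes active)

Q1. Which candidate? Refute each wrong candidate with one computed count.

A: A1 gives 1 transaction, not 3
B: A1 gives 1 transaction, not 3
D: A1 gives 4 transactions, not 3
E: A1 gives 1 transaction, not 3
C: all counts match (3,1,2)

Answer: C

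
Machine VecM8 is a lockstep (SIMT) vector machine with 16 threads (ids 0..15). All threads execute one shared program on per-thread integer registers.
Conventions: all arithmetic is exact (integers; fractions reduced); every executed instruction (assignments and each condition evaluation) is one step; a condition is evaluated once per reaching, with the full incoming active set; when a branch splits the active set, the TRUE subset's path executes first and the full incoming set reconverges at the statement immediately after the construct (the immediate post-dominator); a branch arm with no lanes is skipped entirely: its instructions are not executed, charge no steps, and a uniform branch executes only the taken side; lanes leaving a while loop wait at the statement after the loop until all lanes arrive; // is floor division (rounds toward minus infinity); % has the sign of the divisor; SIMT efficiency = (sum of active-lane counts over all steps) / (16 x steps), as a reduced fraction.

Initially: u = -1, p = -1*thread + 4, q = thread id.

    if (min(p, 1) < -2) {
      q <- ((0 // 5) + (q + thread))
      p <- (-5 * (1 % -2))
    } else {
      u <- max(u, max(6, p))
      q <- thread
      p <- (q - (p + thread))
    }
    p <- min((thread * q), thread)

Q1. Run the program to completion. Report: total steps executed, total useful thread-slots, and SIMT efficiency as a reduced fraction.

Answer: 7 steps, 71 useful, 71/112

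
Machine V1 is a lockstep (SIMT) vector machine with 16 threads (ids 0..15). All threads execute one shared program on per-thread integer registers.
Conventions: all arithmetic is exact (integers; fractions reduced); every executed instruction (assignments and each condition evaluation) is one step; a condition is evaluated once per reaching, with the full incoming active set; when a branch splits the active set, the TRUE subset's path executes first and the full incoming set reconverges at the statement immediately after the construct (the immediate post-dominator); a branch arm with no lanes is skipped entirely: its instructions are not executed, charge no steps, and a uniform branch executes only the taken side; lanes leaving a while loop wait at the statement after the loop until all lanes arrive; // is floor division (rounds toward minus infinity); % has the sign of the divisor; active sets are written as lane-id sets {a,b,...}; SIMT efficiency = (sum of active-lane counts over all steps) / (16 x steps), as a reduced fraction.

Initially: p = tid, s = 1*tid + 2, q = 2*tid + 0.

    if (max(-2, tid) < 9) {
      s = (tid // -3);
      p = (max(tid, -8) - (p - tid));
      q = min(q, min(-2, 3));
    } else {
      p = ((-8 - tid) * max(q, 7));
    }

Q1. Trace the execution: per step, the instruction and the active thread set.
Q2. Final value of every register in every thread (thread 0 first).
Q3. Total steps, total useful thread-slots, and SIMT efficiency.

step 0: eval (max(-2, tid) < 9)      {0,1,2,3,4,5,6,7,8,9,10,11,12,13,14,15}
step 1: s <- (tid // -3)             {0,1,2,3,4,5,6,7,8}
step 2: p <- (max(tid, -8) - (p - tid)) {0,1,2,3,4,5,6,7,8}
step 3: q <- min(q, min(-2, 3))      {0,1,2,3,4,5,6,7,8}
step 4: p <- ((-8 - tid) * max(q, 7)) {9,10,11,12,13,14,15}

Answer: 5 steps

p: 0,1,2,3,4,5,6,7,8,-306,-360,-418,-480,-546,-616,-690
s: 0,-1,-1,-1,-2,-2,-2,-3,-3,11,12,13,14,15,16,17
q: -2,-2,-2,-2,-2,-2,-2,-2,-2,18,20,22,24,26,28,30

steps = 5; useful = 50; efficiency = 50/80 = 5/8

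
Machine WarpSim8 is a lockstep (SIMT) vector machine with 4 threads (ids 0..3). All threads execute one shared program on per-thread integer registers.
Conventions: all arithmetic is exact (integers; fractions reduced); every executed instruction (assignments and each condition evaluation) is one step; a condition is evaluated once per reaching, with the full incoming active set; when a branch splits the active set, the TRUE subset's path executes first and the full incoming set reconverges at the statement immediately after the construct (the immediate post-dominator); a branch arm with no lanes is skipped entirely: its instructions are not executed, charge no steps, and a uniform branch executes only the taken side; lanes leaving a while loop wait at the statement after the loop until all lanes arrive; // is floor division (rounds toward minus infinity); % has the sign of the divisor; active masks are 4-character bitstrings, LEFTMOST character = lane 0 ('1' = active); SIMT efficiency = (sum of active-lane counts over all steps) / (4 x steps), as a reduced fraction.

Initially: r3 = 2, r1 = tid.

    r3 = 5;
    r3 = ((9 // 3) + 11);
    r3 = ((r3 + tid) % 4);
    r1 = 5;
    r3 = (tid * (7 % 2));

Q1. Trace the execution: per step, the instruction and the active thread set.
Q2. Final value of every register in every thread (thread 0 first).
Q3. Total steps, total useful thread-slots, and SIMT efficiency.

step 0: r3 <- 5                      1111
step 1: r3 <- ((9 // 3) + 11)        1111
step 2: r3 <- ((r3 + tid) % 4)       1111
step 3: r1 <- 5                      1111
step 4: r3 <- (tid * (7 % 2))        1111

Answer: 5 steps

r3: 0,1,2,3
r1: 5,5,5,5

steps = 5; useful = 20; efficiency = 20/20 = 1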